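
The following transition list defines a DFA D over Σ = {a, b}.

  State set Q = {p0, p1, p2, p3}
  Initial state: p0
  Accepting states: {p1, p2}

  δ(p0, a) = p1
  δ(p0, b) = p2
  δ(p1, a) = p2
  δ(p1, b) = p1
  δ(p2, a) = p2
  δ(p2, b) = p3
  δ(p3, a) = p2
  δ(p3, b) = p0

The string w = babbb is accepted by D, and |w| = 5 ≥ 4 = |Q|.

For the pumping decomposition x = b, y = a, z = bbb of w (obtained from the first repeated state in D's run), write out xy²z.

xy^2z = b·a·a·bbb = baabbb.
Reading y = a takes D from p2 back to p2, so after x·y·y the machine is still in p2, and z then leads to the accepting state p2. Hence baabbb ∈ L(D).

baabbb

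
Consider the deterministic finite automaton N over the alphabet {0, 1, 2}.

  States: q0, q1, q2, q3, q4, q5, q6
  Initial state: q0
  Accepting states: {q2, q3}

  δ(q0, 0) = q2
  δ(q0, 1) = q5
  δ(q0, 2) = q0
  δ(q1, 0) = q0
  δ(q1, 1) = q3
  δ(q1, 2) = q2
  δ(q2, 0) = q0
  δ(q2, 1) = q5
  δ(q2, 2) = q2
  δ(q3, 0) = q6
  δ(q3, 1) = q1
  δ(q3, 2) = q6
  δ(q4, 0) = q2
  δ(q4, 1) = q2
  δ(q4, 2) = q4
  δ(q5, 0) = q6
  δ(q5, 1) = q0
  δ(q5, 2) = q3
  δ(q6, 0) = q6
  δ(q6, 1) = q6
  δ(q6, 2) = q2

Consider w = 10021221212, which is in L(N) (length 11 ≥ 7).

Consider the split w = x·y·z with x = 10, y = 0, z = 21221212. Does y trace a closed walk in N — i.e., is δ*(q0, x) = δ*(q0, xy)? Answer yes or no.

State sequence: q0 -1-> q5 -0-> q6 -0-> q6

After x (step 2): q6. After xy (step 3): q6.
They match, so y = 0 drives N around a cycle from q6 back to itself; pumping y any number of times keeps N in q6 before reading z, and xyⁱz ∈ L(N) for every i ≥ 0.

yes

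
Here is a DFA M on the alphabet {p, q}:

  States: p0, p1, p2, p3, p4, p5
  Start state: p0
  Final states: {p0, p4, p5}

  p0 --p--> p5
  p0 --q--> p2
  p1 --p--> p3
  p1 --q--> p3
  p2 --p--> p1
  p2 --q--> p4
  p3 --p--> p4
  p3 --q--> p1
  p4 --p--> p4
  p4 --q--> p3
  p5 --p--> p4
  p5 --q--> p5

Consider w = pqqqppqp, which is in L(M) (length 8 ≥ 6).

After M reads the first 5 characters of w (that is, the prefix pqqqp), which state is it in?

State sequence: p0 -p-> p5 -q-> p5 -q-> p5 -q-> p5 -p-> p4

After reading 5 characters, M is in state p4.

p4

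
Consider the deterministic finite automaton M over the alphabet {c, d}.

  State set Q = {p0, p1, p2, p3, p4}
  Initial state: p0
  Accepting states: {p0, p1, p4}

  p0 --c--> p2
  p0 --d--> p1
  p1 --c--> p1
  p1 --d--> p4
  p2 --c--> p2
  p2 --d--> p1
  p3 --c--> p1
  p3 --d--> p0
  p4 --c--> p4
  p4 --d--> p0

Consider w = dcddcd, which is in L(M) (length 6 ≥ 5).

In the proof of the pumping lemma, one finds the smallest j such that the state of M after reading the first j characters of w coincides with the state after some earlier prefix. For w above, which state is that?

Run of M on w = d c d d c d:
  step 0: p0  (start)
  step 1: p1  (read d: p0→p1)
  step 2: p1  (read c: p1→p1)   ← first repeat (p1 seen earlier)
  step 3: p4  (read d: p1→p4)
  step 4: p0  (read d: p4→p0)
  step 5: p2  (read c: p0→p2)
  step 6: p1  (read d: p2→p1)

The earliest repeat is at step j = 2: M is in p1, which it already visited at step i = 1.
The DFA has 5 states, so the proof of the pumping lemma guarantees a repeated state among the first 5+1 visited; the segment between the two visits is the pumpable y.

p1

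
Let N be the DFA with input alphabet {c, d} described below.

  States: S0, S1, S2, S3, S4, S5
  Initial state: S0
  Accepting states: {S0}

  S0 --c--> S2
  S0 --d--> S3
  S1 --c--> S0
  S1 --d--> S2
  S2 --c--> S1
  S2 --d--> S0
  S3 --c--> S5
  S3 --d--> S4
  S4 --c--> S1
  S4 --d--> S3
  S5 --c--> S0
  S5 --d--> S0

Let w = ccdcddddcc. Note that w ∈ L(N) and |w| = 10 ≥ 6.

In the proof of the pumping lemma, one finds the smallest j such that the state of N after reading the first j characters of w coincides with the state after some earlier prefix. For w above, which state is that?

S2

State sequence: S0 -c-> S2 -c-> S1 -d-> S2 -c-> S1 -d-> S2 -d-> S0 -d-> S3 -d-> S4 -c-> S1 -c-> S0
First repeat at step 3: S2 was already visited.

The earliest repeat is at step j = 3: N is in S2, which it already visited at step i = 1.
With |Q| = 6, pigeonhole forces a state repeat no later than step 6; the substring read between the first and second visits to that state can be pumped.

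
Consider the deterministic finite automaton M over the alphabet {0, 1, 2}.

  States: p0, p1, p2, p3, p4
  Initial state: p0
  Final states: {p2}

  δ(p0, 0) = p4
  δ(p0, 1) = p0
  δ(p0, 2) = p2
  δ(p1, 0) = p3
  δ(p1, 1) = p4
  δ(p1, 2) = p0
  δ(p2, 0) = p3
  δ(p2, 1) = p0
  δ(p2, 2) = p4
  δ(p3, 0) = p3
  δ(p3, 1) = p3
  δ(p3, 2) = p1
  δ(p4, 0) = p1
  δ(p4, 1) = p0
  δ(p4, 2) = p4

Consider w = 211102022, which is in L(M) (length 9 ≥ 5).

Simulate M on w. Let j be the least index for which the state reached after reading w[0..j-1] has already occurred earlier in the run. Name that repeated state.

p0

Run of M on w = 2 1 1 1 0 2 0 2 2:
  step 0: p0  (start)
  step 1: p2  (read 2: p0→p2)
  step 2: p0  (read 1: p2→p0)   ← first repeat (p0 seen earlier)
  step 3: p0  (read 1: p0→p0)
  step 4: p0  (read 1: p0→p0)
  step 5: p4  (read 0: p0→p4)
  step 6: p4  (read 2: p4→p4)
  step 7: p1  (read 0: p4→p1)
  step 8: p0  (read 2: p1→p0)
  step 9: p2  (read 2: p0→p2)

The earliest repeat is at step j = 2: M is in p0, which it already visited at step i = 0.
Pumping length from the standard proof: p = 5 (the number of states). The repeated state found above gives |xy| = j ≤ 5 and |y| = j − i ≥ 1.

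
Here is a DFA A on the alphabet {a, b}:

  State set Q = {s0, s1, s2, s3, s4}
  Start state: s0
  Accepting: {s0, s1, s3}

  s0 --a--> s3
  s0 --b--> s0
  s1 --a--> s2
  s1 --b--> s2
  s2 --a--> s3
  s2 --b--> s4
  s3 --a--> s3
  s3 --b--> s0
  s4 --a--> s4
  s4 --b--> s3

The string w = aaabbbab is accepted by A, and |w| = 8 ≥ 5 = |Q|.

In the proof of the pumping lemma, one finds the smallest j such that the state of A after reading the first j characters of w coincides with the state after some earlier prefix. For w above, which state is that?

State sequence: s0 -a-> s3 -a-> s3 -a-> s3 -b-> s0 -b-> s0 -b-> s0 -a-> s3 -b-> s0
First repeat at step 2: s3 was already visited.

The earliest repeat is at step j = 2: A is in s3, which it already visited at step i = 1.
The DFA has 5 states, so the proof of the pumping lemma guarantees a repeated state among the first 5+1 visited; the segment between the two visits is the pumpable y.

s3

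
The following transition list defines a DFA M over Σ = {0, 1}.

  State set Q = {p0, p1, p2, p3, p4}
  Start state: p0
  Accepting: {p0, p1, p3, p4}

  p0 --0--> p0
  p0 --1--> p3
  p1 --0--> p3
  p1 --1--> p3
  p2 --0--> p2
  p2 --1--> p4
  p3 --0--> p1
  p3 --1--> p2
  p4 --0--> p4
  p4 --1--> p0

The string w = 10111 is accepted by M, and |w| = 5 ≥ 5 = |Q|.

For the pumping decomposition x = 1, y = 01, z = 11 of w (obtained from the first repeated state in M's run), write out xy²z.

1010111

xy^2z = 1·01·01·11 = 1010111.
Reading y = 01 takes M from p3 back to p3, so after x·y·y the machine is still in p3, and z then leads to the accepting state p4. Hence 1010111 ∈ L(M).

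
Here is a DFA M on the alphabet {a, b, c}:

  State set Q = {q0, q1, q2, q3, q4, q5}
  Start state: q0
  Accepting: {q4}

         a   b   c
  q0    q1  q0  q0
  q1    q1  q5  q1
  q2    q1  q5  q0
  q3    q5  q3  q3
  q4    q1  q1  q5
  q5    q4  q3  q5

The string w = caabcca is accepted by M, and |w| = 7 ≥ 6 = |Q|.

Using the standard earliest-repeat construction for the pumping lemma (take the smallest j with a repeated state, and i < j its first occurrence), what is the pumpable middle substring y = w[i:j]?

State sequence: q0 -c-> q0 -a-> q1 -a-> q1 -b-> q5 -c-> q5 -c-> q5 -a-> q4
First repeat at step 1: q0 was already visited.

So i = 0, j = 1, giving x = w[0:0] = ε, y = w[0:1] = c, z = w[1:7] = aabcca.
Check: |xy| = 1 ≤ 6 and |y| = 1 ≥ 1. Reading y takes M from q0 back to q0, so every xyⁱz is accepted.
The DFA has 6 states, so the proof of the pumping lemma guarantees a repeated state among the first 6+1 visited; the segment between the two visits is the pumpable y.

c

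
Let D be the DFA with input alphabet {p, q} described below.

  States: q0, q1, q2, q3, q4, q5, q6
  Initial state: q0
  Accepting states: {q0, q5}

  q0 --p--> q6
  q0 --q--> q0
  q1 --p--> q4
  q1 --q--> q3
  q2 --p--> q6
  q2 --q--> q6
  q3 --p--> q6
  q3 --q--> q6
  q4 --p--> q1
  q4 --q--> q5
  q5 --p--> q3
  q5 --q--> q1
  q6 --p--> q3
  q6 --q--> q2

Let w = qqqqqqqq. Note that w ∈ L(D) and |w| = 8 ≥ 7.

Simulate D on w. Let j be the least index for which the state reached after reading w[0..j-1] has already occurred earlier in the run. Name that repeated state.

State sequence: q0 -q-> q0 -q-> q0 -q-> q0 -q-> q0 -q-> q0 -q-> q0 -q-> q0 -q-> q0
First repeat at step 1: q0 was already visited.

The earliest repeat is at step j = 1: D is in q0, which it already visited at step i = 0.

q0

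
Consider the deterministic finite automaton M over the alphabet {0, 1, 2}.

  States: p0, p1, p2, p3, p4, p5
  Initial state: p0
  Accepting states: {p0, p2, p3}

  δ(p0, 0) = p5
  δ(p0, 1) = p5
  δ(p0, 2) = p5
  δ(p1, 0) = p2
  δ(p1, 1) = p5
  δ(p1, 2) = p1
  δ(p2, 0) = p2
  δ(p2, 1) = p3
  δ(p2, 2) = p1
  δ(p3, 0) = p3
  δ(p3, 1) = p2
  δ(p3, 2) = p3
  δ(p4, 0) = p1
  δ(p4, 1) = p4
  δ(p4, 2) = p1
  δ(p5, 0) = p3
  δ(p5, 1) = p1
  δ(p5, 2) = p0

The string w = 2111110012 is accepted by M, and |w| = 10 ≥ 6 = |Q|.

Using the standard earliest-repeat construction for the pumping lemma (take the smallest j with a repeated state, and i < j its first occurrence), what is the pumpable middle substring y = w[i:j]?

State sequence: p0 -2-> p5 -1-> p1 -1-> p5 -1-> p1 -1-> p5 -1-> p1 -0-> p2 -0-> p2 -1-> p3 -2-> p3
First repeat at step 3: p5 was already visited.

So i = 1, j = 3, giving x = w[0:1] = 2, y = w[1:3] = 11, z = w[3:10] = 1110012.
Check: |xy| = 3 ≤ 6 and |y| = 2 ≥ 1. Reading y takes M from p5 back to p5, so every xyⁱz is accepted.

11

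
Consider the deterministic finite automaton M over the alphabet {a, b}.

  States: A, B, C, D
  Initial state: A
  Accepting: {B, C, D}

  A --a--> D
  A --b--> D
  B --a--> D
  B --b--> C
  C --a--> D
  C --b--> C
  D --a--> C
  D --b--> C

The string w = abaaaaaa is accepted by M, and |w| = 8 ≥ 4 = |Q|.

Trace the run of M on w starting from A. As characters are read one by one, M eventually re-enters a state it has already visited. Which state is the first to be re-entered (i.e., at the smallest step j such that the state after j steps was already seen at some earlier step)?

State sequence: A -a-> D -b-> C -a-> D -a-> C -a-> D -a-> C -a-> D -a-> C
First repeat at step 3: D was already visited.

The earliest repeat is at step j = 3: M is in D, which it already visited at step i = 1.

D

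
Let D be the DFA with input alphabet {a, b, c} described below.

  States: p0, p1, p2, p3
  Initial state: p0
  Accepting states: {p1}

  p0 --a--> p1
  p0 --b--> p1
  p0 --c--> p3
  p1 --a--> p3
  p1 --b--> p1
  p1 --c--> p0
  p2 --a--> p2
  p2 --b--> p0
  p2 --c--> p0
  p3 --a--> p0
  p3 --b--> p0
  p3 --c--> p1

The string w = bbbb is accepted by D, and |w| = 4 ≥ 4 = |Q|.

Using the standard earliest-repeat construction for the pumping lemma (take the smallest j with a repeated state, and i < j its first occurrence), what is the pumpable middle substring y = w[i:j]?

State sequence: p0 -b-> p1 -b-> p1 -b-> p1 -b-> p1
First repeat at step 2: p1 was already visited.

So i = 1, j = 2, giving x = w[0:1] = b, y = w[1:2] = b, z = w[2:4] = bb.
Check: |xy| = 2 ≤ 4 and |y| = 1 ≥ 1. Reading y takes D from p1 back to p1, so every xyⁱz is accepted.

b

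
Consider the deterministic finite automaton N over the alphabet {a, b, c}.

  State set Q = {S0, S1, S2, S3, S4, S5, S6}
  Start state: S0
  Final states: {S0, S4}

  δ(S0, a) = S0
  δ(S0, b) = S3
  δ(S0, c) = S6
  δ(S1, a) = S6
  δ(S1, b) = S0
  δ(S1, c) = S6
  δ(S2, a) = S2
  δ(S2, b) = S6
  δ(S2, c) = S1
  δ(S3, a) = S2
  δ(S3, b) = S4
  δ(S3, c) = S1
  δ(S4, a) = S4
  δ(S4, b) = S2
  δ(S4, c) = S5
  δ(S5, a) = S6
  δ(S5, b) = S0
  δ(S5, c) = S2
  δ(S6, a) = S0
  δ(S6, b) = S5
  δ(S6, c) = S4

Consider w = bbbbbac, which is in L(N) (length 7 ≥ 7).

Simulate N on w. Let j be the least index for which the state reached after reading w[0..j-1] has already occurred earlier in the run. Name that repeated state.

S6

Run of N on w = b b b b b a c:
  step 0: S0  (start)
  step 1: S3  (read b: S0→S3)
  step 2: S4  (read b: S3→S4)
  step 3: S2  (read b: S4→S2)
  step 4: S6  (read b: S2→S6)
  step 5: S5  (read b: S6→S5)
  step 6: S6  (read a: S5→S6)   ← first repeat (S6 seen earlier)
  step 7: S4  (read c: S6→S4)

The earliest repeat is at step j = 6: N is in S6, which it already visited at step i = 4.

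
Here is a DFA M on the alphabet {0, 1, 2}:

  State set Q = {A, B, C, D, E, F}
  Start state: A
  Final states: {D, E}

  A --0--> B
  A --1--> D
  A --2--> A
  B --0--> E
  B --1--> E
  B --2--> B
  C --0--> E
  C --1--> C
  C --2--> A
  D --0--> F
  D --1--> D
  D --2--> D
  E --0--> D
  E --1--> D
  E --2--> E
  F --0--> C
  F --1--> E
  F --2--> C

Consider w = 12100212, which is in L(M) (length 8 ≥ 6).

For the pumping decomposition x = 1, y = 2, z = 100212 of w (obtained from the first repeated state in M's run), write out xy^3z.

xy^3z = 1·2·2·2·100212 = 1222100212.
Reading y = 2 takes M from D back to D, so after x·y·y·y the machine is still in D, and z then leads to the accepting state D. Hence 1222100212 ∈ L(M).

1222100212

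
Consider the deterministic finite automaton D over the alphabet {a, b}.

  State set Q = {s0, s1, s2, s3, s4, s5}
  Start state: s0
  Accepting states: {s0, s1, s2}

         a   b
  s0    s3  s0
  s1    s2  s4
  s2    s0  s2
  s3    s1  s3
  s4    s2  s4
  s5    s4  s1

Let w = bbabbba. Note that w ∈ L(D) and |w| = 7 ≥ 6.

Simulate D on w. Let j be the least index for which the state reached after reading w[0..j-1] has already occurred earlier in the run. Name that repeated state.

State sequence: s0 -b-> s0 -b-> s0 -a-> s3 -b-> s3 -b-> s3 -b-> s3 -a-> s1
First repeat at step 1: s0 was already visited.

The earliest repeat is at step j = 1: D is in s0, which it already visited at step i = 0.
Pumping length from the standard proof: p = 6 (the number of states). The repeated state found above gives |xy| = j ≤ 6 and |y| = j − i ≥ 1.

s0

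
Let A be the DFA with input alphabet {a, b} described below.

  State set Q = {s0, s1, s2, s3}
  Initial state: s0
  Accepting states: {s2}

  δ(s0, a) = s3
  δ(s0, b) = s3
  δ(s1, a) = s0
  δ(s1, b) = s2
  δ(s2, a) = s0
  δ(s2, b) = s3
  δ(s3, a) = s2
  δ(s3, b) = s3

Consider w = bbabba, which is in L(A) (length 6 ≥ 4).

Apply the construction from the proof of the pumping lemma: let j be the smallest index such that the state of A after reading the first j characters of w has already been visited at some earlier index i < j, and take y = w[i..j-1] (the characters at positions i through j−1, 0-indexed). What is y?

b

State sequence: s0 -b-> s3 -b-> s3 -a-> s2 -b-> s3 -b-> s3 -a-> s2
First repeat at step 2: s3 was already visited.

So i = 1, j = 2, giving x = w[0:1] = b, y = w[1:2] = b, z = w[2:6] = abba.
Check: |xy| = 2 ≤ 4 and |y| = 1 ≥ 1. Reading y takes A from s3 back to s3, so every xyⁱz is accepted.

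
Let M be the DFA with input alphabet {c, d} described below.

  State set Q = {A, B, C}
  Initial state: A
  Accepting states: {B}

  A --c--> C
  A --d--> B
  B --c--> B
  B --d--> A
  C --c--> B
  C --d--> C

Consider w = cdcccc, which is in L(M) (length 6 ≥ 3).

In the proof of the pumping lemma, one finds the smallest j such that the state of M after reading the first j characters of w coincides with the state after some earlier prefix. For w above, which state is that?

C

State sequence: A -c-> C -d-> C -c-> B -c-> B -c-> B -c-> B
First repeat at step 2: C was already visited.

The earliest repeat is at step j = 2: M is in C, which it already visited at step i = 1.
Since M has 3 states, any run of length ≥ 3 visits 3+1 states, so by pigeonhole some state repeats within the first 3 steps — that repeat gives the pumpable loop.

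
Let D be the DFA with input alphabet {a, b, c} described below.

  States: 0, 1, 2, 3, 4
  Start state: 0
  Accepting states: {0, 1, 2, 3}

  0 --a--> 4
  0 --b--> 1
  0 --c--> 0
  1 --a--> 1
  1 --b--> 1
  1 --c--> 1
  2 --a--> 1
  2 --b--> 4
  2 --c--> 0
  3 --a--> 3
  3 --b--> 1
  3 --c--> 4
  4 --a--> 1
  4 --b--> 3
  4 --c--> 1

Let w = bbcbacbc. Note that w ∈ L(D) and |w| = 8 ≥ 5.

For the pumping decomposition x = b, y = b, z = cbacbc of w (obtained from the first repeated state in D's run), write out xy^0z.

bcbacbc

xy⁰z = xz = b·cbacbc = bcbacbc.
Reading y = b takes D from 1 back to 1, so after x the machine is still in 1, and z then leads to the accepting state 1. Hence bcbacbc ∈ L(D).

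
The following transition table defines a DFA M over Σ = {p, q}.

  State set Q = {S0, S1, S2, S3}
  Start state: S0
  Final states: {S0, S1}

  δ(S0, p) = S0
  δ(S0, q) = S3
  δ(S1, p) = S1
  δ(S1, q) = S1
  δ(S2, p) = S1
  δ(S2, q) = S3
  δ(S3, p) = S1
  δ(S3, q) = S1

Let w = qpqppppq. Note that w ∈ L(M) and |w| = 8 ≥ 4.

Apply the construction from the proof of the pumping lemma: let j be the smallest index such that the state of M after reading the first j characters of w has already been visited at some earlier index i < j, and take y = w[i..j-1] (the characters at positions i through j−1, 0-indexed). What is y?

State sequence: S0 -q-> S3 -p-> S1 -q-> S1 -p-> S1 -p-> S1 -p-> S1 -p-> S1 -q-> S1
First repeat at step 3: S1 was already visited.

So i = 2, j = 3, giving x = w[0:2] = qp, y = w[2:3] = q, z = w[3:8] = ppppq.
Check: |xy| = 3 ≤ 4 and |y| = 1 ≥ 1. Reading y takes M from S1 back to S1, so every xyⁱz is accepted.
The DFA has 4 states, so the proof of the pumping lemma guarantees a repeated state among the first 4+1 visited; the segment between the two visits is the pumpable y.

q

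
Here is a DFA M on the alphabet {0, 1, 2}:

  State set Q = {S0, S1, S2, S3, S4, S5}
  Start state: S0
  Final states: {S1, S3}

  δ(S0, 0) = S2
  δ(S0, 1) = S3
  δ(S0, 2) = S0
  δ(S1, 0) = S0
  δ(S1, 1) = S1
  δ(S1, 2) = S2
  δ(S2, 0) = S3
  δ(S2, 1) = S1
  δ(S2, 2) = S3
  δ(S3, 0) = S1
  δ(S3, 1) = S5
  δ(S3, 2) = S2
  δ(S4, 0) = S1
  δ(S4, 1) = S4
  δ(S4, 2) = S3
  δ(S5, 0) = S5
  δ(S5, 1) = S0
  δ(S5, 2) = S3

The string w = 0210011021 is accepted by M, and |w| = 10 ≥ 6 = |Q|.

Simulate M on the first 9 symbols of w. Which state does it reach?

S2

State sequence: S0 -0-> S2 -2-> S3 -1-> S5 -0-> S5 -0-> S5 -1-> S0 -1-> S3 -0-> S1 -2-> S2

After reading 9 characters, M is in state S2.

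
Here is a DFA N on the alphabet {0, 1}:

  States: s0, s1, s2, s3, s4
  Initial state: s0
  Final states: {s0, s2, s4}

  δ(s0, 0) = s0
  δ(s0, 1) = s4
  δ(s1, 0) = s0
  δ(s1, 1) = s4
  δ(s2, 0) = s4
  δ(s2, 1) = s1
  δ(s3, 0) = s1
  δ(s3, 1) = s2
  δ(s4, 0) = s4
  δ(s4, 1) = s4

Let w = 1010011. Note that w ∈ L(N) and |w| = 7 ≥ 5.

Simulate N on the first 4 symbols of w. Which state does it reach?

Run of N on the first 4 characters of w = 1 0 1 0:
  step 0: s0  (start)
  step 1: s4  (read 1: s0→s4)
  step 2: s4  (read 0: s4→s4)
  step 3: s4  (read 1: s4→s4)
  step 4: s4  (read 0: s4→s4)

After reading 4 characters, N is in state s4.

s4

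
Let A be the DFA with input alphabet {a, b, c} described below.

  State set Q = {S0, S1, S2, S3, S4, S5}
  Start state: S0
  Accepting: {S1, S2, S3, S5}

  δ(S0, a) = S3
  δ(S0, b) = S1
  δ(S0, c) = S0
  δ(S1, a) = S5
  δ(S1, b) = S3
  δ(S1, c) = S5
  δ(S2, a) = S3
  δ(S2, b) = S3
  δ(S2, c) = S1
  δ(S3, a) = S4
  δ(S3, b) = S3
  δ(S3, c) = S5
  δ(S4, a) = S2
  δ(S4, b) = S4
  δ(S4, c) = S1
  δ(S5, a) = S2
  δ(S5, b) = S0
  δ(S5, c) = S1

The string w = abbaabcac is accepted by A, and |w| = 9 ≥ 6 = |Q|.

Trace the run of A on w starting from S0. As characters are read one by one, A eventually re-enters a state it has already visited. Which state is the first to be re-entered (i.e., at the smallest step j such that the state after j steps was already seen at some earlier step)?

S3

Run of A on w = a b b a a b c a c:
  step 0: S0  (start)
  step 1: S3  (read a: S0→S3)
  step 2: S3  (read b: S3→S3)   ← first repeat (S3 seen earlier)
  step 3: S3  (read b: S3→S3)
  step 4: S4  (read a: S3→S4)
  step 5: S2  (read a: S4→S2)
  step 6: S3  (read b: S2→S3)
  step 7: S5  (read c: S3→S5)
  step 8: S2  (read a: S5→S2)
  step 9: S1  (read c: S2→S1)

The earliest repeat is at step j = 2: A is in S3, which it already visited at step i = 1.
The DFA has 6 states, so the proof of the pumping lemma guarantees a repeated state among the first 6+1 visited; the segment between the two visits is the pumpable y.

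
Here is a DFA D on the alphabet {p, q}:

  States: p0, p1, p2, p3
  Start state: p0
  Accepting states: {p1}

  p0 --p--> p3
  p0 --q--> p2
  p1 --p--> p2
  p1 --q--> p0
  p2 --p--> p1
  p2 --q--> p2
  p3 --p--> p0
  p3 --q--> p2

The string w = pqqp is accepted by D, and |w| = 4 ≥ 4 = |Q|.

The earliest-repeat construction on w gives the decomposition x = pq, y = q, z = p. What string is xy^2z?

pqqqp

xy^2z = pq·q·q·p = pqqqp.
Reading y = q takes D from p2 back to p2, so after x·y·y the machine is still in p2, and z then leads to the accepting state p1. Hence pqqqp ∈ L(D).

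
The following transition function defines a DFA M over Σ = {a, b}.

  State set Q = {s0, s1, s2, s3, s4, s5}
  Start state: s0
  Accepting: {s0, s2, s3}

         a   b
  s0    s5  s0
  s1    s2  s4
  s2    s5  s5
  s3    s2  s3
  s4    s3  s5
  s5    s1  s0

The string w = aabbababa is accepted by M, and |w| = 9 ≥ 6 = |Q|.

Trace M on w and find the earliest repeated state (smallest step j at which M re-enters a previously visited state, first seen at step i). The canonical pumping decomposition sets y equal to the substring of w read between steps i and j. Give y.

abb

State sequence: s0 -a-> s5 -a-> s1 -b-> s4 -b-> s5 -a-> s1 -b-> s4 -a-> s3 -b-> s3 -a-> s2
First repeat at step 4: s5 was already visited.

So i = 1, j = 4, giving x = w[0:1] = a, y = w[1:4] = abb, z = w[4:9] = ababa.
Check: |xy| = 4 ≤ 6 and |y| = 3 ≥ 1. Reading y takes M from s5 back to s5, so every xyⁱz is accepted.
With |Q| = 6, pigeonhole forces a state repeat no later than step 6; the substring read between the first and second visits to that state can be pumped.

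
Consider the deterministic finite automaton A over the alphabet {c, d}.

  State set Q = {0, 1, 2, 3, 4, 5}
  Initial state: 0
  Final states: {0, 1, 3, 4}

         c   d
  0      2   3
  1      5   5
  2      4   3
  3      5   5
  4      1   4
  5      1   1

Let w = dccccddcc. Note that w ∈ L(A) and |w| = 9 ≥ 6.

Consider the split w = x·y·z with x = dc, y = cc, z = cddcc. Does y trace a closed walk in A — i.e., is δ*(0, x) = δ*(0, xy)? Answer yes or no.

Run of A on the first 4 characters of w = d c c c:
  step 0: 0  (start)
  step 1: 3  (read d: 0→3)
  step 2: 5  (read c: 3→5)
  step 3: 1  (read c: 5→1)
  step 4: 5  (read c: 1→5)

After x (step 2): 5. After xy (step 4): 5.
They match, so y = cc drives A around a cycle from 5 back to itself; pumping y any number of times keeps A in 5 before reading z, and xyⁱz ∈ L(A) for every i ≥ 0.

yes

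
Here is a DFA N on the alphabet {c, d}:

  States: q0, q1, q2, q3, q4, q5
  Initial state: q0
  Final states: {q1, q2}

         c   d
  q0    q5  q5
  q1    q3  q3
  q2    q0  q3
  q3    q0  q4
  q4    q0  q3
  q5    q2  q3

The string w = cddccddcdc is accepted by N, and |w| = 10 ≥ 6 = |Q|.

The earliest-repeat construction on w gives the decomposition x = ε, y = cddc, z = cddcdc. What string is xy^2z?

cddccddccddcdc

xy^2z = ε·cddc·cddc·cddcdc = cddccddccddcdc.
Reading y = cddc takes N from q0 back to q0, so after x·y·y the machine is still in q0, and z then leads to the accepting state q2. Hence cddccddccddcdc ∈ L(N).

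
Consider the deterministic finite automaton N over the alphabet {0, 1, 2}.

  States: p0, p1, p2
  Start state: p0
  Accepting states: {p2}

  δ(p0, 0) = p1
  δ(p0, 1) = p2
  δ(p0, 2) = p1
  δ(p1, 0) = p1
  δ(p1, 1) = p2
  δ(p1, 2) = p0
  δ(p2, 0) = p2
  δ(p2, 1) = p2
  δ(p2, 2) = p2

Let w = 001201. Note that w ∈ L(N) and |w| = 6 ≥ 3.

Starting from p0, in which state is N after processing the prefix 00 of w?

p1

State sequence: p0 -0-> p1 -0-> p1

After reading 2 characters, N is in state p1.
(This kind of state-tracing is the core of the pumping-lemma construction: with 3 states, pigeonhole forces a repeat within the first 3 steps.)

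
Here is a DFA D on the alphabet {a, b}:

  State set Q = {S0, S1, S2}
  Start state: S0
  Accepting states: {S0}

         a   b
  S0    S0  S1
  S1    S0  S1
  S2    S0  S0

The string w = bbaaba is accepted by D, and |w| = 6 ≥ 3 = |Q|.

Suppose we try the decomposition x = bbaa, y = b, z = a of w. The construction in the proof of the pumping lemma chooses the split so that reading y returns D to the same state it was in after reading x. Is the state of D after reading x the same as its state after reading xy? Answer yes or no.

State sequence: S0 -b-> S1 -b-> S1 -a-> S0 -a-> S0 -b-> S1

After x (step 4): S0. After xy (step 5): S1.
They differ (S0 ≠ S1), so y is not a cycle from the state after x; this split is not the one the pumping-lemma construction produces, and pumping y need not keep the string in L(D).

no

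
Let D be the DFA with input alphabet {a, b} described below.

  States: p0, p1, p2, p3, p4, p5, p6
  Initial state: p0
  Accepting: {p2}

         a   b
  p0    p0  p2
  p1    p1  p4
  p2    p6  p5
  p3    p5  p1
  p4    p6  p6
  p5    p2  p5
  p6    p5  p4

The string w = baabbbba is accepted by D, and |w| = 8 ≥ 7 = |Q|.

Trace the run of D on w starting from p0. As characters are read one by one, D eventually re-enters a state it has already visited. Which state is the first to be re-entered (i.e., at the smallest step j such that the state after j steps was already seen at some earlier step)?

Run of D on w = b a a b b b b a:
  step 0: p0  (start)
  step 1: p2  (read b: p0→p2)
  step 2: p6  (read a: p2→p6)
  step 3: p5  (read a: p6→p5)
  step 4: p5  (read b: p5→p5)   ← first repeat (p5 seen earlier)
  step 5: p5  (read b: p5→p5)
  step 6: p5  (read b: p5→p5)
  step 7: p5  (read b: p5→p5)
  step 8: p2  (read a: p5→p2)

The earliest repeat is at step j = 4: D is in p5, which it already visited at step i = 3.
Pumping length from the standard proof: p = 7 (the number of states). The repeated state found above gives |xy| = j ≤ 7 and |y| = j − i ≥ 1.

p5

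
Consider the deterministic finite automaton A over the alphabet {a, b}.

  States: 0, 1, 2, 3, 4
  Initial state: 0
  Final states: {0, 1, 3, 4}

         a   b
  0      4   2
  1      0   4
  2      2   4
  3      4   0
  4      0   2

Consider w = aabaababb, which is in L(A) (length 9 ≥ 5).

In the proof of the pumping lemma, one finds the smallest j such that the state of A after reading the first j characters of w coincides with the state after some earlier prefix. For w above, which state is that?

0

Run of A on w = a a b a a b a b b:
  step 0: 0  (start)
  step 1: 4  (read a: 0→4)
  step 2: 0  (read a: 4→0)   ← first repeat (0 seen earlier)
  step 3: 2  (read b: 0→2)
  step 4: 2  (read a: 2→2)
  step 5: 2  (read a: 2→2)
  step 6: 4  (read b: 2→4)
  step 7: 0  (read a: 4→0)
  step 8: 2  (read b: 0→2)
  step 9: 4  (read b: 2→4)

The earliest repeat is at step j = 2: A is in 0, which it already visited at step i = 0.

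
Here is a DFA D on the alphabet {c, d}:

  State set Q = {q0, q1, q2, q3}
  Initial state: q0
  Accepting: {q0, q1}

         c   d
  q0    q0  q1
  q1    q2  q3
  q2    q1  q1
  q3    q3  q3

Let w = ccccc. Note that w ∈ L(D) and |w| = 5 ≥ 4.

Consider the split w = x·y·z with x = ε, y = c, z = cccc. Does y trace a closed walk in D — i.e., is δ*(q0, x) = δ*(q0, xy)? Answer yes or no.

State sequence: q0 -c-> q0

After x (step 0): q0. After xy (step 1): q0.
They match, so y = c drives D around a cycle from q0 back to itself; pumping y any number of times keeps D in q0 before reading z, and xyⁱz ∈ L(D) for every i ≥ 0.

yes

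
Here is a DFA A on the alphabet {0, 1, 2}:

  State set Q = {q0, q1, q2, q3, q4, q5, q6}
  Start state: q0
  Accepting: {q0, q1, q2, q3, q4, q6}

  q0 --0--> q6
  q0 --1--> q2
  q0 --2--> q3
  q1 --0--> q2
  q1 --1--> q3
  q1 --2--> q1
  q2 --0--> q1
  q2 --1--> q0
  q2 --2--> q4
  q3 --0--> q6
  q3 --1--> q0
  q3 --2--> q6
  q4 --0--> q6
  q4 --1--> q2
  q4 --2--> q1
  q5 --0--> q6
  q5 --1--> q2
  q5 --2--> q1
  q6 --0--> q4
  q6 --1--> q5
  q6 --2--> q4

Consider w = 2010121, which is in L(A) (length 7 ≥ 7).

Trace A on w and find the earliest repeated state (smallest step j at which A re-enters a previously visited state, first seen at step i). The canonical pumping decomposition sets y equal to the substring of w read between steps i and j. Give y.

Run of A on w = 2 0 1 0 1 2 1:
  step 0: q0  (start)
  step 1: q3  (read 2: q0→q3)
  step 2: q6  (read 0: q3→q6)
  step 3: q5  (read 1: q6→q5)
  step 4: q6  (read 0: q5→q6)   ← first repeat (q6 seen earlier)
  step 5: q5  (read 1: q6→q5)
  step 6: q1  (read 2: q5→q1)
  step 7: q3  (read 1: q1→q3)

So i = 2, j = 4, giving x = w[0:2] = 20, y = w[2:4] = 10, z = w[4:7] = 121.
Check: |xy| = 4 ≤ 7 and |y| = 2 ≥ 1. Reading y takes A from q6 back to q6, so every xyⁱz is accepted.
The DFA has 7 states, so the proof of the pumping lemma guarantees a repeated state among the first 7+1 visited; the segment between the two visits is the pumpable y.

10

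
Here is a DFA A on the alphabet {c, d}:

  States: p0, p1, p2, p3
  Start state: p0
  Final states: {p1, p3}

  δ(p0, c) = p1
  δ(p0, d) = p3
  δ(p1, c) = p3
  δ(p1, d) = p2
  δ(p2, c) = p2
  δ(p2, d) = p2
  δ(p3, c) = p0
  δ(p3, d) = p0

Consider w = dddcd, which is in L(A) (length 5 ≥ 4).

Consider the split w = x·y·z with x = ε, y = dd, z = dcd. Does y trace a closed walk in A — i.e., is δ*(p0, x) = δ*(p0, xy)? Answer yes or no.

State sequence: p0 -d-> p3 -d-> p0

After x (step 0): p0. After xy (step 2): p0.
They match, so y = dd drives A around a cycle from p0 back to itself; pumping y any number of times keeps A in p0 before reading z, and xyⁱz ∈ L(A) for every i ≥ 0.

yes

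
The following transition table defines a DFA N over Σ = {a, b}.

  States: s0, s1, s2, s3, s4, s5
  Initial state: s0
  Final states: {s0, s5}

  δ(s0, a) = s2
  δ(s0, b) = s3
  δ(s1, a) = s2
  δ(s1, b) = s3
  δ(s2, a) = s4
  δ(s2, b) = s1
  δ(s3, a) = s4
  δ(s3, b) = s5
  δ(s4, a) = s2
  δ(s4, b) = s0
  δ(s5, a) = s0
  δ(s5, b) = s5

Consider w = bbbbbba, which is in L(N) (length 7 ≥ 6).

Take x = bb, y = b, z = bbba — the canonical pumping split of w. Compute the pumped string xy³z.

xy^3z = bb·b·b·b·bbba = bbbbbbbba.
Reading y = b takes N from s5 back to s5, so after x·y·y·y the machine is still in s5, and z then leads to the accepting state s0. Hence bbbbbbbba ∈ L(N).

bbbbbbbba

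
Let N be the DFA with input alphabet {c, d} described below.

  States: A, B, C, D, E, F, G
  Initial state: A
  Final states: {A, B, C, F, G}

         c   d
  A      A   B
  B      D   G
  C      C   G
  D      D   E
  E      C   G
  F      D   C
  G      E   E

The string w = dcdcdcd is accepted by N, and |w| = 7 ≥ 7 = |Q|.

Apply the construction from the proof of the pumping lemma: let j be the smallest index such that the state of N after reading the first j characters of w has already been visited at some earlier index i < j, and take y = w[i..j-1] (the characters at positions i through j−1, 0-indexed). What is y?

cdc

State sequence: A -d-> B -c-> D -d-> E -c-> C -d-> G -c-> E -d-> G
First repeat at step 6: E was already visited.

So i = 3, j = 6, giving x = w[0:3] = dcd, y = w[3:6] = cdc, z = w[6:7] = d.
Check: |xy| = 6 ≤ 7 and |y| = 3 ≥ 1. Reading y takes N from E back to E, so every xyⁱz is accepted.
Pumping length from the standard proof: p = 7 (the number of states). The repeated state found above gives |xy| = j ≤ 7 and |y| = j − i ≥ 1.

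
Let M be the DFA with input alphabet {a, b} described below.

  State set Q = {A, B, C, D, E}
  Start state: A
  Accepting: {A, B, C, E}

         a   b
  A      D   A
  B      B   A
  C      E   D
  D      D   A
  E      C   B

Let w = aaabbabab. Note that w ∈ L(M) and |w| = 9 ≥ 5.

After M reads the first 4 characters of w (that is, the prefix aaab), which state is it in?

State sequence: A -a-> D -a-> D -a-> D -b-> A

After reading 4 characters, M is in state A.

A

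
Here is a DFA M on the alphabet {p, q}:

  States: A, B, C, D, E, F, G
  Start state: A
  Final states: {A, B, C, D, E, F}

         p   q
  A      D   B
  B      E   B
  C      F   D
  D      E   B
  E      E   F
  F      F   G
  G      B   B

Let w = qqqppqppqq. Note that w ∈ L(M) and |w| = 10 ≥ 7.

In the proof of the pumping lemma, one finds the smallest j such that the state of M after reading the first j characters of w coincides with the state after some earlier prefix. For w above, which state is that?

B

Run of M on w = q q q p p q p p q q:
  step 0: A  (start)
  step 1: B  (read q: A→B)
  step 2: B  (read q: B→B)   ← first repeat (B seen earlier)
  step 3: B  (read q: B→B)
  step 4: E  (read p: B→E)
  step 5: E  (read p: E→E)
  step 6: F  (read q: E→F)
  step 7: F  (read p: F→F)
  step 8: F  (read p: F→F)
  step 9: G  (read q: F→G)
  step 10: B  (read q: G→B)

The earliest repeat is at step j = 2: M is in B, which it already visited at step i = 1.
With |Q| = 7, pigeonhole forces a state repeat no later than step 7; the substring read between the first and second visits to that state can be pumped.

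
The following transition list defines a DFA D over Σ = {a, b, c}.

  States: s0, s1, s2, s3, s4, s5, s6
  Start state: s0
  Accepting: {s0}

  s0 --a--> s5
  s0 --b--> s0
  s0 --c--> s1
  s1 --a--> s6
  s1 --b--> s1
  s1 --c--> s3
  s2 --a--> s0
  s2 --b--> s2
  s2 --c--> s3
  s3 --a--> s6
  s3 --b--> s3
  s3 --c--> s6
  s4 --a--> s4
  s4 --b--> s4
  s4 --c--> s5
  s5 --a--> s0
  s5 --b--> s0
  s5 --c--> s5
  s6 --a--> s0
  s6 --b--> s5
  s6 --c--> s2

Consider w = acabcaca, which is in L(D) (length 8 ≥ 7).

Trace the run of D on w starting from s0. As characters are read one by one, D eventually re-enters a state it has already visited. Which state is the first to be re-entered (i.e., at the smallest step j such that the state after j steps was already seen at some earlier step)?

Run of D on w = a c a b c a c a:
  step 0: s0  (start)
  step 1: s5  (read a: s0→s5)
  step 2: s5  (read c: s5→s5)   ← first repeat (s5 seen earlier)
  step 3: s0  (read a: s5→s0)
  step 4: s0  (read b: s0→s0)
  step 5: s1  (read c: s0→s1)
  step 6: s6  (read a: s1→s6)
  step 7: s2  (read c: s6→s2)
  step 8: s0  (read a: s2→s0)

The earliest repeat is at step j = 2: D is in s5, which it already visited at step i = 1.

s5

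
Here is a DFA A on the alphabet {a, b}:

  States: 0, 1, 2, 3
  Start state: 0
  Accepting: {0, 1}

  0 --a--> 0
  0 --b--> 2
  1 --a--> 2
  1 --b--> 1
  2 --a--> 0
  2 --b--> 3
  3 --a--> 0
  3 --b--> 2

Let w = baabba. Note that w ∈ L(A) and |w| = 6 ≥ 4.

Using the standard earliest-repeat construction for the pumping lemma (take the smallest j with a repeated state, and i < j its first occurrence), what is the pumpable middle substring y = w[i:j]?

State sequence: 0 -b-> 2 -a-> 0 -a-> 0 -b-> 2 -b-> 3 -a-> 0
First repeat at step 2: 0 was already visited.

So i = 0, j = 2, giving x = w[0:0] = ε, y = w[0:2] = ba, z = w[2:6] = abba.
Check: |xy| = 2 ≤ 4 and |y| = 2 ≥ 1. Reading y takes A from 0 back to 0, so every xyⁱz is accepted.
Pumping length from the standard proof: p = 4 (the number of states). The repeated state found above gives |xy| = j ≤ 4 and |y| = j − i ≥ 1.

ba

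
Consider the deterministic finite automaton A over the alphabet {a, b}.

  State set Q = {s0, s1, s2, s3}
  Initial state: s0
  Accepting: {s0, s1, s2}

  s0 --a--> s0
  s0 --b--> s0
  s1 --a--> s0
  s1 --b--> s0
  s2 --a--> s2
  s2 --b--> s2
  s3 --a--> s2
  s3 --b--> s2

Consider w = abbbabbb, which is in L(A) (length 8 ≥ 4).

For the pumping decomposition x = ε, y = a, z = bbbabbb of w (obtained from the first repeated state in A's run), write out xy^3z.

xy^3z = ε·a·a·a·bbbabbb = aaabbbabbb.
Reading y = a takes A from s0 back to s0, so after x·y·y·y the machine is still in s0, and z then leads to the accepting state s0. Hence aaabbbabbb ∈ L(A).

aaabbbabbb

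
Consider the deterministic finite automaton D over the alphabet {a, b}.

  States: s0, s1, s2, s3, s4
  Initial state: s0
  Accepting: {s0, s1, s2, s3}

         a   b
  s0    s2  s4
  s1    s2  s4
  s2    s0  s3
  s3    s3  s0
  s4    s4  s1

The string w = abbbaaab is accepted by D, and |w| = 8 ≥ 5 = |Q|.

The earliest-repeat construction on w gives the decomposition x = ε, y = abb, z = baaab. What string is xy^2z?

xy^2z = ε·abb·abb·baaab = abbabbbaaab.
Reading y = abb takes D from s0 back to s0, so after x·y·y the machine is still in s0, and z then leads to the accepting state s1. Hence abbabbbaaab ∈ L(D).

abbabbbaaab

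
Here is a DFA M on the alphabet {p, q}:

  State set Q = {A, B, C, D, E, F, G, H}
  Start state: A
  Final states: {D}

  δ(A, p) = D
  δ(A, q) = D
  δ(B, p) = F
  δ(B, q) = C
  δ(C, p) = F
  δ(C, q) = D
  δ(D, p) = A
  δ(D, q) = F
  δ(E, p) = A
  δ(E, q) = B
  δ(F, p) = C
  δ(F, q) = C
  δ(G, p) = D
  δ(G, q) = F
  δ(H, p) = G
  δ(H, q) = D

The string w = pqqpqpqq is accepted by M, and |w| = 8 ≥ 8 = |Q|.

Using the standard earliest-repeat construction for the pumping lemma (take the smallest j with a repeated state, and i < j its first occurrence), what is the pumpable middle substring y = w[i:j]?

qp

State sequence: A -p-> D -q-> F -q-> C -p-> F -q-> C -p-> F -q-> C -q-> D
First repeat at step 4: F was already visited.

So i = 2, j = 4, giving x = w[0:2] = pq, y = w[2:4] = qp, z = w[4:8] = qpqq.
Check: |xy| = 4 ≤ 8 and |y| = 2 ≥ 1. Reading y takes M from F back to F, so every xyⁱz is accepted.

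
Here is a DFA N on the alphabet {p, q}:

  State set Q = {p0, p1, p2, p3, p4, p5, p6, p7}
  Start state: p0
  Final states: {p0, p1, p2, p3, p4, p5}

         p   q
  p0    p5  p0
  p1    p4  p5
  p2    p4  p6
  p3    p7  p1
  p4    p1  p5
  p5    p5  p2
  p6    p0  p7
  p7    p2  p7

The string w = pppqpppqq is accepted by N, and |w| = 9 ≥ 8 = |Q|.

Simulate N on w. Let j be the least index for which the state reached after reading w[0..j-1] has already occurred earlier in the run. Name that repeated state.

State sequence: p0 -p-> p5 -p-> p5 -p-> p5 -q-> p2 -p-> p4 -p-> p1 -p-> p4 -q-> p5 -q-> p2
First repeat at step 2: p5 was already visited.

The earliest repeat is at step j = 2: N is in p5, which it already visited at step i = 1.

p5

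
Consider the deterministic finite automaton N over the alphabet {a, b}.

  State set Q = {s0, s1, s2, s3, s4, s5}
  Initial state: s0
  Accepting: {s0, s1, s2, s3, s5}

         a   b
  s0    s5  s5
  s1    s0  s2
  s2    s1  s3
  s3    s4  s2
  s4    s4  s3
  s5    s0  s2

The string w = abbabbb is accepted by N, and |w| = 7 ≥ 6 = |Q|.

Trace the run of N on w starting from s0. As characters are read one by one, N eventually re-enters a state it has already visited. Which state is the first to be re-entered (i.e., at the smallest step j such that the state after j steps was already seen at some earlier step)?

s3

Run of N on w = a b b a b b b:
  step 0: s0  (start)
  step 1: s5  (read a: s0→s5)
  step 2: s2  (read b: s5→s2)
  step 3: s3  (read b: s2→s3)
  step 4: s4  (read a: s3→s4)
  step 5: s3  (read b: s4→s3)   ← first repeat (s3 seen earlier)
  step 6: s2  (read b: s3→s2)
  step 7: s3  (read b: s2→s3)

The earliest repeat is at step j = 5: N is in s3, which it already visited at step i = 3.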